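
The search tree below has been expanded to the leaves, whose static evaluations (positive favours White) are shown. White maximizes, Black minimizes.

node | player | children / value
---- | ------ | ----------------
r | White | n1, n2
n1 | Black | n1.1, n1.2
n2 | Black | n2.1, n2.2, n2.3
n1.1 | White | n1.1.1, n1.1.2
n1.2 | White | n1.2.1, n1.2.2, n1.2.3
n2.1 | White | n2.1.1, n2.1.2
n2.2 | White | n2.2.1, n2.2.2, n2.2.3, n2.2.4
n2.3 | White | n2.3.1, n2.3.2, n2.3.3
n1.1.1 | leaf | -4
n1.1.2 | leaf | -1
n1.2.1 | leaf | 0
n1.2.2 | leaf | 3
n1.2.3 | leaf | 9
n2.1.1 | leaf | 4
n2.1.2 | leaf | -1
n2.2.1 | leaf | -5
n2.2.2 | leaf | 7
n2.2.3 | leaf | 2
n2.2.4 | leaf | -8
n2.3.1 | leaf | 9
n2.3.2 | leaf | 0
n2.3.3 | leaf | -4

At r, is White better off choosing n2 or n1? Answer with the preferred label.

n2.1 (White): max(4, -1) = 4
n2.2 (White): max(-5, 7, 2, -8) = 7
n2.3 (White): max(9, 0, -4) = 9
n2 (Black): min(4, 7, 9) = 4
n1.1 (White): max(-4, -1) = -1
n1.2 (White): max(0, 3, 9) = 9
n1 (Black): min(-1, 9) = -1
White prefers the higher value; n2=4, n1=-1. n2 is better since 4 > -1.

n2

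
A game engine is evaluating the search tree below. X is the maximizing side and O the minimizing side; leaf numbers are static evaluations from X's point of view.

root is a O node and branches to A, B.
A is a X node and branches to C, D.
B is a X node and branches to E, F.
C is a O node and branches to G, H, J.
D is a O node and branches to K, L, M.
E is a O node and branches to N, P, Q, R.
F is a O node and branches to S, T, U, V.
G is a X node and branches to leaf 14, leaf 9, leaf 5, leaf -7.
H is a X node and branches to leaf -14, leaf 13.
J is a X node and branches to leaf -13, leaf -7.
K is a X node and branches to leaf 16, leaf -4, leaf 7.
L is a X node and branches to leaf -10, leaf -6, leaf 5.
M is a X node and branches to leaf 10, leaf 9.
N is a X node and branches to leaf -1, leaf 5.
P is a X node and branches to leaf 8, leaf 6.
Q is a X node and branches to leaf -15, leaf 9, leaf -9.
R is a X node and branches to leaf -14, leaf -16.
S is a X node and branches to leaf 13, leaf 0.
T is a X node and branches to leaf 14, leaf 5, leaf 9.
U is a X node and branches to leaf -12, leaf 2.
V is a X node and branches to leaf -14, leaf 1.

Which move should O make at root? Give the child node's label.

B

G (X): max(14, 9, 5, -7) = 14
H (X): max(-14, 13) = 13
J (X): max(-13, -7) = -7
C (O): min(14, 13, -7) = -7
K (X): max(16, -4, 7) = 16
L (X): max(-10, -6, 5) = 5
M (X): max(10, 9) = 10
D (O): min(16, 5, 10) = 5
A (X): max(-7, 5) = 5
N (X): max(-1, 5) = 5
P (X): max(8, 6) = 8
Q (X): max(-15, 9, -9) = 9
R (X): max(-14, -16) = -14
E (O): min(5, 8, 9, -14) = -14
S (X): max(13, 0) = 13
T (X): max(14, 5, 9) = 14
U (X): max(-12, 2) = 2
V (X): max(-14, 1) = 1
F (O): min(13, 14, 2, 1) = 1
B (X): max(-14, 1) = 1
root (O): min(5, 1) = 1
O at root wants the lowest of {A=5, B=1}, so chooses B.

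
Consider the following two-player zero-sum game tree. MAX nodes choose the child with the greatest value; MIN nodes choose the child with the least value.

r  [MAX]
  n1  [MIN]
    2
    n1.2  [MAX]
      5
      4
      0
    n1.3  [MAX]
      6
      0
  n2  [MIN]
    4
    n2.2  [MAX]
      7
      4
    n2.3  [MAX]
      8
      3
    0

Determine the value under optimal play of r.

n1.2 (MAX): max(5, 4, 0) = 5
n1.3 (MAX): max(6, 0) = 6
n1 (MIN): min(2, 5, 6) = 2
n2.2 (MAX): max(7, 4) = 7
n2.3 (MAX): max(8, 3) = 8
n2 (MIN): min(4, 7, 8, 0) = 0
r (MAX): max(2, 0) = 2

2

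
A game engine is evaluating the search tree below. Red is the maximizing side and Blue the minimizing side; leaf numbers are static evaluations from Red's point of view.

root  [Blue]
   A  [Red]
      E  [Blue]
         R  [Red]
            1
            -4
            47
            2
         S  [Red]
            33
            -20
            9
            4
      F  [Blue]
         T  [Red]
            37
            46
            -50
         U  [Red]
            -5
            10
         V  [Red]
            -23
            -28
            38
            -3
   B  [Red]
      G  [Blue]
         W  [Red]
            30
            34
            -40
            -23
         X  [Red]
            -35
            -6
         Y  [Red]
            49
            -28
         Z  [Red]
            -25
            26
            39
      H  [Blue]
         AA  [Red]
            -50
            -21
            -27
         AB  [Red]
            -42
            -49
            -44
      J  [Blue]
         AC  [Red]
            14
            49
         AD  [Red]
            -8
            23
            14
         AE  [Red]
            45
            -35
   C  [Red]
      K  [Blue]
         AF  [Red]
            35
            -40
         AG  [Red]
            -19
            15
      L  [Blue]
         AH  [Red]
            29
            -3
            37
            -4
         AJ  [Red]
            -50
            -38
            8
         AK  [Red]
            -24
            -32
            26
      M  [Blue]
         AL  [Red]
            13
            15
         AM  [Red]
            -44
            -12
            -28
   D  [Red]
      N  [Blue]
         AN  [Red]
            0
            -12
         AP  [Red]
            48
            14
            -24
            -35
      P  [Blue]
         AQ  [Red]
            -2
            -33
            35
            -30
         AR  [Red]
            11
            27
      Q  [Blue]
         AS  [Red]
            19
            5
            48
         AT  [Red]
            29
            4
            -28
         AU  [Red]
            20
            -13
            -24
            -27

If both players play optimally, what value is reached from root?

R (Red): max(1, -4, 47, 2) = 47
S (Red): max(33, -20, 9, 4) = 33
E (Blue): min(47, 33) = 33
T (Red): max(37, 46, -50) = 46
U (Red): max(-5, 10) = 10
V (Red): max(-23, -28, 38, -3) = 38
F (Blue): min(46, 10, 38) = 10
A (Red): max(33, 10) = 33
W (Red): max(30, 34, -40, -23) = 34
X (Red): max(-35, -6) = -6
Y (Red): max(49, -28) = 49
Z (Red): max(-25, 26, 39) = 39
G (Blue): min(34, -6, 49, 39) = -6
AA (Red): max(-50, -21, -27) = -21
AB (Red): max(-42, -49, -44) = -42
H (Blue): min(-21, -42) = -42
AC (Red): max(14, 49) = 49
AD (Red): max(-8, 23, 14) = 23
AE (Red): max(45, -35) = 45
J (Blue): min(49, 23, 45) = 23
B (Red): max(-6, -42, 23) = 23
AF (Red): max(35, -40) = 35
AG (Red): max(-19, 15) = 15
K (Blue): min(35, 15) = 15
AH (Red): max(29, -3, 37, -4) = 37
AJ (Red): max(-50, -38, 8) = 8
AK (Red): max(-24, -32, 26) = 26
L (Blue): min(37, 8, 26) = 8
AL (Red): max(13, 15) = 15
AM (Red): max(-44, -12, -28) = -12
M (Blue): min(15, -12) = -12
C (Red): max(15, 8, -12) = 15
AN (Red): max(0, -12) = 0
AP (Red): max(48, 14, -24, -35) = 48
N (Blue): min(0, 48) = 0
AQ (Red): max(-2, -33, 35, -30) = 35
AR (Red): max(11, 27) = 27
P (Blue): min(35, 27) = 27
AS (Red): max(19, 5, 48) = 48
AT (Red): max(29, 4, -28) = 29
AU (Red): max(20, -13, -24, -27) = 20
Q (Blue): min(48, 29, 20) = 20
D (Red): max(0, 27, 20) = 27
root (Blue): min(33, 23, 15, 27) = 15

15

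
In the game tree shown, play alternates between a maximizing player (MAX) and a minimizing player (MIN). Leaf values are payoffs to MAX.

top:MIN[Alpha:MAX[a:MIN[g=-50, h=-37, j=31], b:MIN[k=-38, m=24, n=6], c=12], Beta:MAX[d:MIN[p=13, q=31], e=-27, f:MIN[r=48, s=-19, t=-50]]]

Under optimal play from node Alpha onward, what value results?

12

a (MIN): min(-50, -37, 31) = -50
b (MIN): min(-38, 24, 6) = -38
Alpha (MAX): max(-50, -38, 12) = 12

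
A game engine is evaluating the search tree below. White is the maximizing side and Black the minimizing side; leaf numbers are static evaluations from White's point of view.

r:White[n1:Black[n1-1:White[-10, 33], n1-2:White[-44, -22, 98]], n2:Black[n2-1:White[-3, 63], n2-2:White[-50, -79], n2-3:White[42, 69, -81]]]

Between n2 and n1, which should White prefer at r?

n2-1 (White): max(-3, 63) = 63
n2-2 (White): max(-50, -79) = -50
n2-3 (White): max(42, 69, -81) = 69
n2 (Black): min(63, -50, 69) = -50
n1-1 (White): max(-10, 33) = 33
n1-2 (White): max(-44, -22, 98) = 98
n1 (Black): min(33, 98) = 33
White prefers the higher value; n2=-50, n1=33. n1 is better since 33 > -50.

n1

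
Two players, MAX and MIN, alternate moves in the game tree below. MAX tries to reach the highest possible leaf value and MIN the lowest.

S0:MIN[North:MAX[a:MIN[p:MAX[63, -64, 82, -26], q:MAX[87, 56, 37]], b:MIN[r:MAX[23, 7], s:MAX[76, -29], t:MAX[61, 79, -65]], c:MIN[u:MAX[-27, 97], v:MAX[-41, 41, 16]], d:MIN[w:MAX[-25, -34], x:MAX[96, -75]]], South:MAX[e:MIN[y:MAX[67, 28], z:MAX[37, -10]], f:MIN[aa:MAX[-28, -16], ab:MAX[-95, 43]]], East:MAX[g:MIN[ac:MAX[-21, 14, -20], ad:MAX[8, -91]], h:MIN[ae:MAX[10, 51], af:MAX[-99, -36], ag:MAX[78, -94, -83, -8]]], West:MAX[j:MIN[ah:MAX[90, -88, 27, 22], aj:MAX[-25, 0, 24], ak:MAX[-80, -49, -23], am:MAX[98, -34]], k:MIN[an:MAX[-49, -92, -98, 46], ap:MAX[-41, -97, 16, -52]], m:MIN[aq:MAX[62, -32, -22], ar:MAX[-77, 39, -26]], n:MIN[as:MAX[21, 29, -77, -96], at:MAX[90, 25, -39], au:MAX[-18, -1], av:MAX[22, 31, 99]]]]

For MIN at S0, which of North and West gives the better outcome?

p (MAX): max(63, -64, 82, -26) = 82
q (MAX): max(87, 56, 37) = 87
a (MIN): min(82, 87) = 82
r (MAX): max(23, 7) = 23
s (MAX): max(76, -29) = 76
t (MAX): max(61, 79, -65) = 79
b (MIN): min(23, 76, 79) = 23
u (MAX): max(-27, 97) = 97
v (MAX): max(-41, 41, 16) = 41
c (MIN): min(97, 41) = 41
w (MAX): max(-25, -34) = -25
x (MAX): max(96, -75) = 96
d (MIN): min(-25, 96) = -25
North (MAX): max(82, 23, 41, -25) = 82
ah (MAX): max(90, -88, 27, 22) = 90
aj (MAX): max(-25, 0, 24) = 24
ak (MAX): max(-80, -49, -23) = -23
am (MAX): max(98, -34) = 98
j (MIN): min(90, 24, -23, 98) = -23
an (MAX): max(-49, -92, -98, 46) = 46
ap (MAX): max(-41, -97, 16, -52) = 16
k (MIN): min(46, 16) = 16
aq (MAX): max(62, -32, -22) = 62
ar (MAX): max(-77, 39, -26) = 39
m (MIN): min(62, 39) = 39
as (MAX): max(21, 29, -77, -96) = 29
at (MAX): max(90, 25, -39) = 90
au (MAX): max(-18, -1) = -1
av (MAX): max(22, 31, 99) = 99
n (MIN): min(29, 90, -1, 99) = -1
West (MAX): max(-23, 16, 39, -1) = 39
MIN prefers the lower value; North=82, West=39. West is better since 39 < 82.

West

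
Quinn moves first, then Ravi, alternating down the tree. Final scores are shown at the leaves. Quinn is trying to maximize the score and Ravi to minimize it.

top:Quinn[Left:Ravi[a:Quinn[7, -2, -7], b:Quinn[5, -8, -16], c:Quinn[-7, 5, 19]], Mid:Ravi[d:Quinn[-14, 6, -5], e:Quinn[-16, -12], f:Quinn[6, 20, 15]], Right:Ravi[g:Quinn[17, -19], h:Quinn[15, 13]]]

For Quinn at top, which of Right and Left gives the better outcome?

Right

g (Quinn): max(17, -19) = 17
h (Quinn): max(15, 13) = 15
Right (Ravi): min(17, 15) = 15
a (Quinn): max(7, -2, -7) = 7
b (Quinn): max(5, -8, -16) = 5
c (Quinn): max(-7, 5, 19) = 19
Left (Ravi): min(7, 5, 19) = 5
Quinn prefers the higher value; Right=15, Left=5. Right is better since 15 > 5.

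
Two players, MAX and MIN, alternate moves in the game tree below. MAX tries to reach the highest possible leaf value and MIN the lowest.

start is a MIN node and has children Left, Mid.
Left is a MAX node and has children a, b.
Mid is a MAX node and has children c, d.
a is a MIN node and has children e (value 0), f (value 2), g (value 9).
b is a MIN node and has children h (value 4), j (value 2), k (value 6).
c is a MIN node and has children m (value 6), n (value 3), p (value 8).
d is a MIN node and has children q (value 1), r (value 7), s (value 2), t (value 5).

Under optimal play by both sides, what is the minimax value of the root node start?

2

a (MIN): min(0, 2, 9) = 0
b (MIN): min(4, 2, 6) = 2
Left (MAX): max(0, 2) = 2
c (MIN): min(6, 3, 8) = 3
d (MIN): min(1, 7, 2, 5) = 1
Mid (MAX): max(3, 1) = 3
start (MIN): min(2, 3) = 2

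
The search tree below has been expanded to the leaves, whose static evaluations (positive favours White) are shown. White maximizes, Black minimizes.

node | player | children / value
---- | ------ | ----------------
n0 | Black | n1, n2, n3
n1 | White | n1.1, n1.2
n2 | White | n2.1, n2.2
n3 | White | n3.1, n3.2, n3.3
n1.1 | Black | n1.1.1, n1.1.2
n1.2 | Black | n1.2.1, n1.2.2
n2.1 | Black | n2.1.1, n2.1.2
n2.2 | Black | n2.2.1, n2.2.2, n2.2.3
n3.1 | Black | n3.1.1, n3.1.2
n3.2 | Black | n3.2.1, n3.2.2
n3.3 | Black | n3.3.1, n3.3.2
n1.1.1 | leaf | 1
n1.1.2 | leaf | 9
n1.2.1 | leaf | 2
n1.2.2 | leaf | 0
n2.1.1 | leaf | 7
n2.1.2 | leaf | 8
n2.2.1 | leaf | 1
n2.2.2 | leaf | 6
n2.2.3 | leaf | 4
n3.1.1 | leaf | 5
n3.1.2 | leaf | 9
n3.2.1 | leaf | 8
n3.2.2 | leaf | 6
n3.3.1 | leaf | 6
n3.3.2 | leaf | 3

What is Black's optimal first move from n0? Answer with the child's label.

n1

n1.1 (Black): min(1, 9) = 1
n1.2 (Black): min(2, 0) = 0
n1 (White): max(1, 0) = 1
n2.1 (Black): min(7, 8) = 7
n2.2 (Black): min(1, 6, 4) = 1
n2 (White): max(7, 1) = 7
n3.1 (Black): min(5, 9) = 5
n3.2 (Black): min(8, 6) = 6
n3.3 (Black): min(6, 3) = 3
n3 (White): max(5, 6, 3) = 6
n0 (Black): min(1, 7, 6) = 1
Black at n0 wants the lowest of {n1=1, n2=7, n3=6}, so chooses n1.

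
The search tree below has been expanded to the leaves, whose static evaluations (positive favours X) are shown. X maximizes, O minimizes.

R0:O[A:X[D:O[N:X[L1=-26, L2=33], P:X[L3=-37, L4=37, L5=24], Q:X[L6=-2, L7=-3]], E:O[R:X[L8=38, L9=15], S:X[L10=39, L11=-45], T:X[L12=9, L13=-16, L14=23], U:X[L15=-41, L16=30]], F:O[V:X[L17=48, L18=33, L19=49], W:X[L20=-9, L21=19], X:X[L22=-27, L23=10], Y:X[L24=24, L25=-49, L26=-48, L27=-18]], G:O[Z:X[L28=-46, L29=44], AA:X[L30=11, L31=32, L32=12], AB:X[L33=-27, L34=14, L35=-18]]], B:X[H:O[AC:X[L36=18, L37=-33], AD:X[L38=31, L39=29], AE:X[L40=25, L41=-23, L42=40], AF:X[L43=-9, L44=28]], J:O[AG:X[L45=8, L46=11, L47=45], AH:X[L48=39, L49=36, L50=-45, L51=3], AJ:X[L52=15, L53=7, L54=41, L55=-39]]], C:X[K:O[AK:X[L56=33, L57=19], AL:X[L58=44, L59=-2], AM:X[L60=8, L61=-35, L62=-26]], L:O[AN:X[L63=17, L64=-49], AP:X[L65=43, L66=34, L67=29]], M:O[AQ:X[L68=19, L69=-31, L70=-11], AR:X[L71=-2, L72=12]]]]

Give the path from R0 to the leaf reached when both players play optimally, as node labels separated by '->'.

N (X): max(-26, 33) = 33
P (X): max(-37, 37, 24) = 37
Q (X): max(-2, -3) = -2
D (O): min(33, 37, -2) = -2
R (X): max(38, 15) = 38
S (X): max(39, -45) = 39
T (X): max(9, -16, 23) = 23
U (X): max(-41, 30) = 30
E (O): min(38, 39, 23, 30) = 23
V (X): max(48, 33, 49) = 49
W (X): max(-9, 19) = 19
X (X): max(-27, 10) = 10
Y (X): max(24, -49, -48, -18) = 24
F (O): min(49, 19, 10, 24) = 10
Z (X): max(-46, 44) = 44
AA (X): max(11, 32, 12) = 32
AB (X): max(-27, 14, -18) = 14
G (O): min(44, 32, 14) = 14
A (X): max(-2, 23, 10, 14) = 23
AC (X): max(18, -33) = 18
AD (X): max(31, 29) = 31
AE (X): max(25, -23, 40) = 40
AF (X): max(-9, 28) = 28
H (O): min(18, 31, 40, 28) = 18
AG (X): max(8, 11, 45) = 45
AH (X): max(39, 36, -45, 3) = 39
AJ (X): max(15, 7, 41, -39) = 41
J (O): min(45, 39, 41) = 39
B (X): max(18, 39) = 39
AK (X): max(33, 19) = 33
AL (X): max(44, -2) = 44
AM (X): max(8, -35, -26) = 8
K (O): min(33, 44, 8) = 8
AN (X): max(17, -49) = 17
AP (X): max(43, 34, 29) = 43
L (O): min(17, 43) = 17
AQ (X): max(19, -31, -11) = 19
AR (X): max(-2, 12) = 12
M (O): min(19, 12) = 12
C (X): max(8, 17, 12) = 17
R0 (O): min(23, 39, 17) = 17
At R0, O picks C (lowest: 17).
At C, X picks L (highest: 17).
At L, O picks AN (lowest: 17).
At AN, X picks L63 (highest: 17).
Terminal value 17.

R0 -> C -> L -> AN -> L63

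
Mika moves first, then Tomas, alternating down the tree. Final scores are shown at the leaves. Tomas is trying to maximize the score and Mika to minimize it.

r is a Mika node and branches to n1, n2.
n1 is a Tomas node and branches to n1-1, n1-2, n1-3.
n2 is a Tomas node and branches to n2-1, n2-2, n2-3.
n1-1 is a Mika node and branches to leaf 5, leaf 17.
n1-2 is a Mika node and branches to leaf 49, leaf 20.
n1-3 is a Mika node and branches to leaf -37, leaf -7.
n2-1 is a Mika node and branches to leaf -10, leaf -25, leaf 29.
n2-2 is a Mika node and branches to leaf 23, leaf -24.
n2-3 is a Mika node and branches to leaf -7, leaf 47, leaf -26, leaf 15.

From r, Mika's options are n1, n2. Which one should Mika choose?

n2

n1-1 (Mika): min(5, 17) = 5
n1-2 (Mika): min(49, 20) = 20
n1-3 (Mika): min(-37, -7) = -37
n1 (Tomas): max(5, 20, -37) = 20
n2-1 (Mika): min(-10, -25, 29) = -25
n2-2 (Mika): min(23, -24) = -24
n2-3 (Mika): min(-7, 47, -26, 15) = -26
n2 (Tomas): max(-25, -24, -26) = -24
r (Mika): min(20, -24) = -24
Mika at r wants the lowest of {n1=20, n2=-24}, so chooses n2.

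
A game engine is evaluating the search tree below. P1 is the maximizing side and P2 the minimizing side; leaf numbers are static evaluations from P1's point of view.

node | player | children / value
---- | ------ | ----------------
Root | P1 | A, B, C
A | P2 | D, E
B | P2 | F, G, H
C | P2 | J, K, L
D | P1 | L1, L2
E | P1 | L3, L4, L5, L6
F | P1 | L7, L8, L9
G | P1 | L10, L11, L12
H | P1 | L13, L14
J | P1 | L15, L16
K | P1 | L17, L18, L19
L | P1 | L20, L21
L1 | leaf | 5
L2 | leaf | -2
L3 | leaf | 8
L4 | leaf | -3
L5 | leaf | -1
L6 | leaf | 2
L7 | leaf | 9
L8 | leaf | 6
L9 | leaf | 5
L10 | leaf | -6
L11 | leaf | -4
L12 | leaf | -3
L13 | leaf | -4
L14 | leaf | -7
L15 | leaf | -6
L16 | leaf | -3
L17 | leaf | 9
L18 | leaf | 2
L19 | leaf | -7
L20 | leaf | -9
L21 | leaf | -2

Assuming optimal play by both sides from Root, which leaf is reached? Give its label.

D (P1): max(5, -2) = 5
E (P1): max(8, -3, -1, 2) = 8
A (P2): min(5, 8) = 5
F (P1): max(9, 6, 5) = 9
G (P1): max(-6, -4, -3) = -3
H (P1): max(-4, -7) = -4
B (P2): min(9, -3, -4) = -4
J (P1): max(-6, -3) = -3
K (P1): max(9, 2, -7) = 9
L (P1): max(-9, -2) = -2
C (P2): min(-3, 9, -2) = -3
Root (P1): max(5, -4, -3) = 5
At Root, P1 picks A (highest: 5).
At A, P2 picks D (lowest: 5).
At D, P1 picks L1 (highest: 5).
Terminal value 5.

L1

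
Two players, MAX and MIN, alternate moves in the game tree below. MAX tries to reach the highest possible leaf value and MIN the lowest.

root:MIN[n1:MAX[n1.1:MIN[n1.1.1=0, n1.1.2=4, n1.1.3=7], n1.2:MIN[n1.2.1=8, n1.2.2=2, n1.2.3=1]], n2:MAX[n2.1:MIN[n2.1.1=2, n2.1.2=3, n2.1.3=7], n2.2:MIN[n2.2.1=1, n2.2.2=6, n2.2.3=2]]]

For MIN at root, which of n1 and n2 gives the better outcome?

n1

n1.1 (MIN): min(0, 4, 7) = 0
n1.2 (MIN): min(8, 2, 1) = 1
n1 (MAX): max(0, 1) = 1
n2.1 (MIN): min(2, 3, 7) = 2
n2.2 (MIN): min(1, 6, 2) = 1
n2 (MAX): max(2, 1) = 2
MIN prefers the lower value; n1=1, n2=2. n1 is better since 1 < 2.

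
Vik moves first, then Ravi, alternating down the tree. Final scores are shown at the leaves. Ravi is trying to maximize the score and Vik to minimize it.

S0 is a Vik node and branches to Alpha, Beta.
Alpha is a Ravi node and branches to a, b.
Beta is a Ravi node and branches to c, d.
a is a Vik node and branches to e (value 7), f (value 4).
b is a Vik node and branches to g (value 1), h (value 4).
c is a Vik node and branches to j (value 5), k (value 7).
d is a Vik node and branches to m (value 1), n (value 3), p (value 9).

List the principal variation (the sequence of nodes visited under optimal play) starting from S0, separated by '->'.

a (Vik): min(7, 4) = 4
b (Vik): min(1, 4) = 1
Alpha (Ravi): max(4, 1) = 4
c (Vik): min(5, 7) = 5
d (Vik): min(1, 3, 9) = 1
Beta (Ravi): max(5, 1) = 5
S0 (Vik): min(4, 5) = 4
At S0, Vik picks Alpha (lowest: 4).
At Alpha, Ravi picks a (highest: 4).
At a, Vik picks f (lowest: 4).
Terminal value 4.

S0 -> Alpha -> a -> f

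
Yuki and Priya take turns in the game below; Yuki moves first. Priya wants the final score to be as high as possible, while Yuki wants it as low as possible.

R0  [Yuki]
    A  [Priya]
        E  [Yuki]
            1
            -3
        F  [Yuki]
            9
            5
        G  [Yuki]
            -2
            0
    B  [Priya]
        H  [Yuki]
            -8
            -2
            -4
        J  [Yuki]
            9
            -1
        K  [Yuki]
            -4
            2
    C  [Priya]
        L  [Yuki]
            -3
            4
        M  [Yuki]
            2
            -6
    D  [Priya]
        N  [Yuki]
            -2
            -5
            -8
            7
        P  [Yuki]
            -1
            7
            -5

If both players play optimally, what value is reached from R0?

E (Yuki): min(1, -3) = -3
F (Yuki): min(9, 5) = 5
G (Yuki): min(-2, 0) = -2
A (Priya): max(-3, 5, -2) = 5
H (Yuki): min(-8, -2, -4) = -8
J (Yuki): min(9, -1) = -1
K (Yuki): min(-4, 2) = -4
B (Priya): max(-8, -1, -4) = -1
L (Yuki): min(-3, 4) = -3
M (Yuki): min(2, -6) = -6
C (Priya): max(-3, -6) = -3
N (Yuki): min(-2, -5, -8, 7) = -8
P (Yuki): min(-1, 7, -5) = -5
D (Priya): max(-8, -5) = -5
R0 (Yuki): min(5, -1, -3, -5) = -5

-5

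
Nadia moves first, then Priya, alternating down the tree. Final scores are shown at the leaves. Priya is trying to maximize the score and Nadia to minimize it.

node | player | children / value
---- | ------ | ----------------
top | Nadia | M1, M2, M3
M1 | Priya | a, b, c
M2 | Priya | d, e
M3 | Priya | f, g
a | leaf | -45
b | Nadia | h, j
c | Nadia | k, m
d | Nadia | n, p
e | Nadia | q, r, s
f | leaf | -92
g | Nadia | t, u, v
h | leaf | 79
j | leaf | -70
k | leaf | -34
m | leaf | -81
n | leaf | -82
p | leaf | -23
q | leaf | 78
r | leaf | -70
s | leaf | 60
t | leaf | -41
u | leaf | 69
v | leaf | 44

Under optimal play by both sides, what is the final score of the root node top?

-70

b (Nadia): min(79, -70) = -70
c (Nadia): min(-34, -81) = -81
M1 (Priya): max(-45, -70, -81) = -45
d (Nadia): min(-82, -23) = -82
e (Nadia): min(78, -70, 60) = -70
M2 (Priya): max(-82, -70) = -70
g (Nadia): min(-41, 69, 44) = -41
M3 (Priya): max(-92, -41) = -41
top (Nadia): min(-45, -70, -41) = -70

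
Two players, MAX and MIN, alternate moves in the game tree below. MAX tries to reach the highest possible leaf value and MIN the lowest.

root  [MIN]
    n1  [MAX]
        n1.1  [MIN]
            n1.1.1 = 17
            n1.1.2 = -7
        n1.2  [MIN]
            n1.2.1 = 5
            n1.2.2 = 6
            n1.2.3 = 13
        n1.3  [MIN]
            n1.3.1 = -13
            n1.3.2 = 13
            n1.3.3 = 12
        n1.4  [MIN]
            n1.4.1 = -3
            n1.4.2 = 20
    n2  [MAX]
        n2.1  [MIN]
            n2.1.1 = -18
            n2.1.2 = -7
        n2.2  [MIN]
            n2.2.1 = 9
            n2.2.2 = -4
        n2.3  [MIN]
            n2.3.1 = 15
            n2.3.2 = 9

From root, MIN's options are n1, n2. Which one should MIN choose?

n1

n1.1 (MIN): min(17, -7) = -7
n1.2 (MIN): min(5, 6, 13) = 5
n1.3 (MIN): min(-13, 13, 12) = -13
n1.4 (MIN): min(-3, 20) = -3
n1 (MAX): max(-7, 5, -13, -3) = 5
n2.1 (MIN): min(-18, -7) = -18
n2.2 (MIN): min(9, -4) = -4
n2.3 (MIN): min(15, 9) = 9
n2 (MAX): max(-18, -4, 9) = 9
root (MIN): min(5, 9) = 5
MIN at root wants the lowest of {n1=5, n2=9}, so chooses n1.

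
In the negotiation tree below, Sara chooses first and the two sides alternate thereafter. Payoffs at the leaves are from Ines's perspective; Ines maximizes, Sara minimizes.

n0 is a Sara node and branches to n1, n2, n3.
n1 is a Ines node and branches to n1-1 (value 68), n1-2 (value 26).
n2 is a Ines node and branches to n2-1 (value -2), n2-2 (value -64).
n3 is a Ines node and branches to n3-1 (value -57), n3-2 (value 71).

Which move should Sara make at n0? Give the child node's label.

n1 (Ines): max(68, 26) = 68
n2 (Ines): max(-2, -64) = -2
n3 (Ines): max(-57, 71) = 71
n0 (Sara): min(68, -2, 71) = -2
Sara at n0 wants the lowest of {n1=68, n2=-2, n3=71}, so chooses n2.

n2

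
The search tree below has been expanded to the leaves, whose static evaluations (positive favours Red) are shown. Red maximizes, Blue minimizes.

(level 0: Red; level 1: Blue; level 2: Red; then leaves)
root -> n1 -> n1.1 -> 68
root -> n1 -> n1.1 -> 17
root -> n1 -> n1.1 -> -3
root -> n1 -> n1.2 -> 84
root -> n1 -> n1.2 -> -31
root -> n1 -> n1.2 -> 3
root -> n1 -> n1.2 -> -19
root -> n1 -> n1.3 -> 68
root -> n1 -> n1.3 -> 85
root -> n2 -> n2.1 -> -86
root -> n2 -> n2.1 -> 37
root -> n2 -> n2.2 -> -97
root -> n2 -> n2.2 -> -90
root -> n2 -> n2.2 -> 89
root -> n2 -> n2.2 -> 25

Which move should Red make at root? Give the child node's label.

n1.1 (Red): max(68, 17, -3) = 68
n1.2 (Red): max(84, -31, 3, -19) = 84
n1.3 (Red): max(68, 85) = 85
n1 (Blue): min(68, 84, 85) = 68
n2.1 (Red): max(-86, 37) = 37
n2.2 (Red): max(-97, -90, 89, 25) = 89
n2 (Blue): min(37, 89) = 37
root (Red): max(68, 37) = 68
Red at root wants the highest of {n1=68, n2=37}, so chooses n1.

n1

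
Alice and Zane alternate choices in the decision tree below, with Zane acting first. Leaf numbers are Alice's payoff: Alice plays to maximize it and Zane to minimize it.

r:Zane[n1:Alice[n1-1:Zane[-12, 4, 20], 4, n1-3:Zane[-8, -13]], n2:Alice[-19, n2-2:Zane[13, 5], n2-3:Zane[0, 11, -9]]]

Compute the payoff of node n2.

5

n2-2 (Zane): min(13, 5) = 5
n2-3 (Zane): min(0, 11, -9) = -9
n2 (Alice): max(-19, 5, -9) = 5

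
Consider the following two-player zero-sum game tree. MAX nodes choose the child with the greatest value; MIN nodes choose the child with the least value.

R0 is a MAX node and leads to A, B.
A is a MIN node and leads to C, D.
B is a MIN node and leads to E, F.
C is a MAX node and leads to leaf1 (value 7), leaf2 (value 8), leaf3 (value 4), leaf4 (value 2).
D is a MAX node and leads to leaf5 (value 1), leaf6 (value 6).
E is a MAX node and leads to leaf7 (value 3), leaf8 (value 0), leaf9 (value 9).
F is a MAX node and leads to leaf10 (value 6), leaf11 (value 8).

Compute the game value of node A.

C (MAX): max(7, 8, 4, 2) = 8
D (MAX): max(1, 6) = 6
A (MIN): min(8, 6) = 6

6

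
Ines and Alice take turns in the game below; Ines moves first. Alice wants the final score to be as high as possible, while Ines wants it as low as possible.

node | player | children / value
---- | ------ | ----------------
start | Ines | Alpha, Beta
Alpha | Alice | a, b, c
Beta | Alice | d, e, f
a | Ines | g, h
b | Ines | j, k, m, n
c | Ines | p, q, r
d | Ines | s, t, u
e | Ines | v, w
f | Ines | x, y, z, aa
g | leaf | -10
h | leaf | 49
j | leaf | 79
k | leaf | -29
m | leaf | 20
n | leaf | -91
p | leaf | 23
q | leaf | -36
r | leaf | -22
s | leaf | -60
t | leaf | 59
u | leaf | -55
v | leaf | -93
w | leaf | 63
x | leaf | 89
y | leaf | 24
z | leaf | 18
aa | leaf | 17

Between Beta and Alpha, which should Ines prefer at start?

d (Ines): min(-60, 59, -55) = -60
e (Ines): min(-93, 63) = -93
f (Ines): min(89, 24, 18, 17) = 17
Beta (Alice): max(-60, -93, 17) = 17
a (Ines): min(-10, 49) = -10
b (Ines): min(79, -29, 20, -91) = -91
c (Ines): min(23, -36, -22) = -36
Alpha (Alice): max(-10, -91, -36) = -10
Ines prefers the lower value; Beta=17, Alpha=-10. Alpha is better since -10 < 17.

Alpha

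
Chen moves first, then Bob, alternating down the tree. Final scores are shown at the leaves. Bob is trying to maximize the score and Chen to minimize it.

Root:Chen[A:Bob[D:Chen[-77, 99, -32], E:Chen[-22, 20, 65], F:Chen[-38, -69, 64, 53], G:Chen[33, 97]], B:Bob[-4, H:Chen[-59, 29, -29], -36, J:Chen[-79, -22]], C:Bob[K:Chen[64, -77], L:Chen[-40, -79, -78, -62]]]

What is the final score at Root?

-77

D (Chen): min(-77, 99, -32) = -77
E (Chen): min(-22, 20, 65) = -22
F (Chen): min(-38, -69, 64, 53) = -69
G (Chen): min(33, 97) = 33
A (Bob): max(-77, -22, -69, 33) = 33
H (Chen): min(-59, 29, -29) = -59
J (Chen): min(-79, -22) = -79
B (Bob): max(-4, -59, -36, -79) = -4
K (Chen): min(64, -77) = -77
L (Chen): min(-40, -79, -78, -62) = -79
C (Bob): max(-77, -79) = -77
Root (Chen): min(33, -4, -77) = -77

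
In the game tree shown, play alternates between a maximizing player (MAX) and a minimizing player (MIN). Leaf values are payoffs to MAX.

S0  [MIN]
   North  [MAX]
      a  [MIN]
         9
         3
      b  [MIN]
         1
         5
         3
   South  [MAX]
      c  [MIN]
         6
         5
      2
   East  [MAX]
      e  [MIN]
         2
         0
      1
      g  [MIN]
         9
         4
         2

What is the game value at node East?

e (MIN): min(2, 0) = 0
g (MIN): min(9, 4, 2) = 2
East (MAX): max(0, 1, 2) = 2

2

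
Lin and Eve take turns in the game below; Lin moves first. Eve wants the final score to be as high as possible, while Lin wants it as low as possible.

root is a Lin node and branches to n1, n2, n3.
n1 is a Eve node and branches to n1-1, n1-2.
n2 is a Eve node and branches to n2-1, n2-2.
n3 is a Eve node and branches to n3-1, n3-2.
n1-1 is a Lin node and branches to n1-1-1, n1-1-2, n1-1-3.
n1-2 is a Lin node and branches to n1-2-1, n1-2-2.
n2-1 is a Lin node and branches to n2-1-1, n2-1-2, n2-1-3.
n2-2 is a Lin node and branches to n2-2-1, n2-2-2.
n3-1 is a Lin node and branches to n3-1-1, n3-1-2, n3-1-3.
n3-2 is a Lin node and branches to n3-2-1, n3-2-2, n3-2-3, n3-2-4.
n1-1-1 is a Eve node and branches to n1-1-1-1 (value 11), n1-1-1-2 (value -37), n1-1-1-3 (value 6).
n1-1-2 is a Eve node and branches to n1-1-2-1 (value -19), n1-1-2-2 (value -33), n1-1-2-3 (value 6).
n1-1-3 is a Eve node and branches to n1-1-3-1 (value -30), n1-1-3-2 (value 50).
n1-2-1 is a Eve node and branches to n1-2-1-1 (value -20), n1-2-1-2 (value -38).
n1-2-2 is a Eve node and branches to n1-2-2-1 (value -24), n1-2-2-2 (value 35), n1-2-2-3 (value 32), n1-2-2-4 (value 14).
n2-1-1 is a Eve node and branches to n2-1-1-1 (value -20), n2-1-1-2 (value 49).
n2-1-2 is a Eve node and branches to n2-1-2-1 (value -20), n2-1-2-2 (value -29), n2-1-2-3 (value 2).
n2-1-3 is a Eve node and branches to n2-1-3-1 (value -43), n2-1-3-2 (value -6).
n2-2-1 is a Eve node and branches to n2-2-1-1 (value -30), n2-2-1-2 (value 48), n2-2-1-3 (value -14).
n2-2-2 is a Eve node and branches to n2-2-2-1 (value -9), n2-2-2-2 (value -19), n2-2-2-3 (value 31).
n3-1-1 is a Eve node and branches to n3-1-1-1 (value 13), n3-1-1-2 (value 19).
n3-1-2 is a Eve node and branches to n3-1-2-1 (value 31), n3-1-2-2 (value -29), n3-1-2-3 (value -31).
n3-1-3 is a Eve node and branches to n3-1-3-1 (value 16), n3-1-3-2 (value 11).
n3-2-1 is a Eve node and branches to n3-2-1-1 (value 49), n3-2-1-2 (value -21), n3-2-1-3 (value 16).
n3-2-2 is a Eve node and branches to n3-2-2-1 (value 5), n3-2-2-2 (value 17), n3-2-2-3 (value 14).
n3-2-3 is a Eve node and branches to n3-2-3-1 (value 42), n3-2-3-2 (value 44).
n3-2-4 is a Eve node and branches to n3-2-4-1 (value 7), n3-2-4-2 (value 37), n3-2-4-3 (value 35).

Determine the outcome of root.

n1-1-1 (Eve): max(11, -37, 6) = 11
n1-1-2 (Eve): max(-19, -33, 6) = 6
n1-1-3 (Eve): max(-30, 50) = 50
n1-1 (Lin): min(11, 6, 50) = 6
n1-2-1 (Eve): max(-20, -38) = -20
n1-2-2 (Eve): max(-24, 35, 32, 14) = 35
n1-2 (Lin): min(-20, 35) = -20
n1 (Eve): max(6, -20) = 6
n2-1-1 (Eve): max(-20, 49) = 49
n2-1-2 (Eve): max(-20, -29, 2) = 2
n2-1-3 (Eve): max(-43, -6) = -6
n2-1 (Lin): min(49, 2, -6) = -6
n2-2-1 (Eve): max(-30, 48, -14) = 48
n2-2-2 (Eve): max(-9, -19, 31) = 31
n2-2 (Lin): min(48, 31) = 31
n2 (Eve): max(-6, 31) = 31
n3-1-1 (Eve): max(13, 19) = 19
n3-1-2 (Eve): max(31, -29, -31) = 31
n3-1-3 (Eve): max(16, 11) = 16
n3-1 (Lin): min(19, 31, 16) = 16
n3-2-1 (Eve): max(49, -21, 16) = 49
n3-2-2 (Eve): max(5, 17, 14) = 17
n3-2-3 (Eve): max(42, 44) = 44
n3-2-4 (Eve): max(7, 37, 35) = 37
n3-2 (Lin): min(49, 17, 44, 37) = 17
n3 (Eve): max(16, 17) = 17
root (Lin): min(6, 31, 17) = 6

6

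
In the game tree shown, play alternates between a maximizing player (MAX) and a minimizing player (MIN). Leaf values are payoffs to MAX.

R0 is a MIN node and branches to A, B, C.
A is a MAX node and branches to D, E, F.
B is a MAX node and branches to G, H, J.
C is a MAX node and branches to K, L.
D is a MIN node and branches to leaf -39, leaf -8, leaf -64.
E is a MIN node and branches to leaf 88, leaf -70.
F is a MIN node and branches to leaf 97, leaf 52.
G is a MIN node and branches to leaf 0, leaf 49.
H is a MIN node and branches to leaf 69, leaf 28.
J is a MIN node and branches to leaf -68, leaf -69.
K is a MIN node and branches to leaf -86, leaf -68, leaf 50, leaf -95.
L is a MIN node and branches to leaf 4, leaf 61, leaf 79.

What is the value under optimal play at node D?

D (MIN): min(-39, -8, -64) = -64

-64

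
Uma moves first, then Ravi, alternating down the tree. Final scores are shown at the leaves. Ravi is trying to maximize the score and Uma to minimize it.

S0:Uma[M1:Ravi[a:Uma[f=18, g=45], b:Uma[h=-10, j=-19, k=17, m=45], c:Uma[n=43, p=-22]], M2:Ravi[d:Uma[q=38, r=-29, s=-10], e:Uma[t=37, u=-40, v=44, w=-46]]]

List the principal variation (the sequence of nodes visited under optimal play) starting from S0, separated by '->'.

a (Uma): min(18, 45) = 18
b (Uma): min(-10, -19, 17, 45) = -19
c (Uma): min(43, -22) = -22
M1 (Ravi): max(18, -19, -22) = 18
d (Uma): min(38, -29, -10) = -29
e (Uma): min(37, -40, 44, -46) = -46
M2 (Ravi): max(-29, -46) = -29
S0 (Uma): min(18, -29) = -29
At S0, Uma picks M2 (lowest: -29).
At M2, Ravi picks d (highest: -29).
At d, Uma picks r (lowest: -29).
Terminal value -29.

S0 -> M2 -> d -> r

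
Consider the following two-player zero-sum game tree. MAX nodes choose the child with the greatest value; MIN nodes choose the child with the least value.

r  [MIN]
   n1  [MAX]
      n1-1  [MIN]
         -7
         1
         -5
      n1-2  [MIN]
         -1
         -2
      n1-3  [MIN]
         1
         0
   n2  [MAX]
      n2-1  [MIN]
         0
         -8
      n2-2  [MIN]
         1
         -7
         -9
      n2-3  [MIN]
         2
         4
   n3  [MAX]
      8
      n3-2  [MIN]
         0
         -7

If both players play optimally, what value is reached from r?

0

n1-1 (MIN): min(-7, 1, -5) = -7
n1-2 (MIN): min(-1, -2) = -2
n1-3 (MIN): min(1, 0) = 0
n1 (MAX): max(-7, -2, 0) = 0
n2-1 (MIN): min(0, -8) = -8
n2-2 (MIN): min(1, -7, -9) = -9
n2-3 (MIN): min(2, 4) = 2
n2 (MAX): max(-8, -9, 2) = 2
n3-2 (MIN): min(0, -7) = -7
n3 (MAX): max(8, -7) = 8
r (MIN): min(0, 2, 8) = 0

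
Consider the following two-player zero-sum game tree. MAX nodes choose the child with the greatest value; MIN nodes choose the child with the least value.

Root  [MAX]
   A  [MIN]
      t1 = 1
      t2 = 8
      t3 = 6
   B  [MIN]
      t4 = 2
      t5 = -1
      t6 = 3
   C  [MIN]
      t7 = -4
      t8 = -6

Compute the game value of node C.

C (MIN): min(-4, -6) = -6

-6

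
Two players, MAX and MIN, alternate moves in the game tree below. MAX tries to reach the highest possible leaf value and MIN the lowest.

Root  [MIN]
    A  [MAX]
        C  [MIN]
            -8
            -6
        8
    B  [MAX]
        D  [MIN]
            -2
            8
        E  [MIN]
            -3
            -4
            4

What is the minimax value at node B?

D (MIN): min(-2, 8) = -2
E (MIN): min(-3, -4, 4) = -4
B (MAX): max(-2, -4) = -2

-2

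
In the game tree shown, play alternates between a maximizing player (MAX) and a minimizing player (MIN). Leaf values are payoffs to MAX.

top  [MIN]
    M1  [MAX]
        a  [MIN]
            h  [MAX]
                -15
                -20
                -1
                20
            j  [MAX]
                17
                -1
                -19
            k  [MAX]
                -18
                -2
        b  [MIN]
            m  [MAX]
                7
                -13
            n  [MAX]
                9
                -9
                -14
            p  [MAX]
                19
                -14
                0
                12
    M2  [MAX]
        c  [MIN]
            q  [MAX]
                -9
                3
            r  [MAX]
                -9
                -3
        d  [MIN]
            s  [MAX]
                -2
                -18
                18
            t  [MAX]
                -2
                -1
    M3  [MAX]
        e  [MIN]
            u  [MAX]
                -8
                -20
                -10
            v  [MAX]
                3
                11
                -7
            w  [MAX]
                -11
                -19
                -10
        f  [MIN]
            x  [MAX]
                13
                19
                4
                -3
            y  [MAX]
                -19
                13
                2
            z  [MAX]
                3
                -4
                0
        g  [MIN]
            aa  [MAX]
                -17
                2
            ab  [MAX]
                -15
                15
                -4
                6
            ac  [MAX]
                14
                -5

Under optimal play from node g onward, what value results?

2

aa (MAX): max(-17, 2) = 2
ab (MAX): max(-15, 15, -4, 6) = 15
ac (MAX): max(14, -5) = 14
g (MIN): min(2, 15, 14) = 2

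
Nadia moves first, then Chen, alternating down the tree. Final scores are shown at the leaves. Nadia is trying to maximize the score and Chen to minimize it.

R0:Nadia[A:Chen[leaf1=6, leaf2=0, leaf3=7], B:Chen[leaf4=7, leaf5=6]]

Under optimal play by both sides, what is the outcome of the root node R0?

6

A (Chen): min(6, 0, 7) = 0
B (Chen): min(7, 6) = 6
R0 (Nadia): max(0, 6) = 6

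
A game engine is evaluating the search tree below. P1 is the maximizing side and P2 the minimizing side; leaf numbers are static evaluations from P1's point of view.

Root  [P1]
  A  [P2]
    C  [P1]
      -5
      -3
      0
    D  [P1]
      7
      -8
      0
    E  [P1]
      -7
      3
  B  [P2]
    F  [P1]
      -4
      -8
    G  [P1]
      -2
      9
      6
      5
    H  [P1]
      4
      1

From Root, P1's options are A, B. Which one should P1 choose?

A

C (P1): max(-5, -3, 0) = 0
D (P1): max(7, -8, 0) = 7
E (P1): max(-7, 3) = 3
A (P2): min(0, 7, 3) = 0
F (P1): max(-4, -8) = -4
G (P1): max(-2, 9, 6, 5) = 9
H (P1): max(4, 1) = 4
B (P2): min(-4, 9, 4) = -4
Root (P1): max(0, -4) = 0
P1 at Root wants the highest of {A=0, B=-4}, so chooses A.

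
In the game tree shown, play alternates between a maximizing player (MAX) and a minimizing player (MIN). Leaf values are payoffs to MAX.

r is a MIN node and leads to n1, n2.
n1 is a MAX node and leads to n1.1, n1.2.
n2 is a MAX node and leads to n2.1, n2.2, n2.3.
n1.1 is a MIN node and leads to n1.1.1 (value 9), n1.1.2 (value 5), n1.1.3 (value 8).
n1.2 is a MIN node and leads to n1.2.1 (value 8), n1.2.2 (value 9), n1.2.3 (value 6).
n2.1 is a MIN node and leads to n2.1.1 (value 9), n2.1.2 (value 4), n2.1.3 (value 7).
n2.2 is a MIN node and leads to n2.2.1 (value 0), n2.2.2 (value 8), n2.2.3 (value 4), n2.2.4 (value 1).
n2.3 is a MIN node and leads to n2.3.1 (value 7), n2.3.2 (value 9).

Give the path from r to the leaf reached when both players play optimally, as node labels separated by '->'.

n1.1 (MIN): min(9, 5, 8) = 5
n1.2 (MIN): min(8, 9, 6) = 6
n1 (MAX): max(5, 6) = 6
n2.1 (MIN): min(9, 4, 7) = 4
n2.2 (MIN): min(0, 8, 4, 1) = 0
n2.3 (MIN): min(7, 9) = 7
n2 (MAX): max(4, 0, 7) = 7
r (MIN): min(6, 7) = 6
At r, MIN picks n1 (lowest: 6).
At n1, MAX picks n1.2 (highest: 6).
At n1.2, MIN picks n1.2.3 (lowest: 6).
Terminal value 6.

r -> n1 -> n1.2 -> n1.2.3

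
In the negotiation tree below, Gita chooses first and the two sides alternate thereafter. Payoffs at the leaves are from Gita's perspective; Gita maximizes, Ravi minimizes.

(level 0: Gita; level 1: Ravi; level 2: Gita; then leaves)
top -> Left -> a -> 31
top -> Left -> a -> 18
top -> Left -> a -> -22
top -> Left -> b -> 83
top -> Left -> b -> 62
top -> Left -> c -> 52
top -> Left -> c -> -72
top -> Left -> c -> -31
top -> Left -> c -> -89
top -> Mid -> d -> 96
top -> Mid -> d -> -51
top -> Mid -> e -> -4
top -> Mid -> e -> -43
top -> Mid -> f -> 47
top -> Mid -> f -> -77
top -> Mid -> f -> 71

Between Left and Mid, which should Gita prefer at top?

Left

a (Gita): max(31, 18, -22) = 31
b (Gita): max(83, 62) = 83
c (Gita): max(52, -72, -31, -89) = 52
Left (Ravi): min(31, 83, 52) = 31
d (Gita): max(96, -51) = 96
e (Gita): max(-4, -43) = -4
f (Gita): max(47, -77, 71) = 71
Mid (Ravi): min(96, -4, 71) = -4
Gita prefers the higher value; Left=31, Mid=-4. Left is better since 31 > -4.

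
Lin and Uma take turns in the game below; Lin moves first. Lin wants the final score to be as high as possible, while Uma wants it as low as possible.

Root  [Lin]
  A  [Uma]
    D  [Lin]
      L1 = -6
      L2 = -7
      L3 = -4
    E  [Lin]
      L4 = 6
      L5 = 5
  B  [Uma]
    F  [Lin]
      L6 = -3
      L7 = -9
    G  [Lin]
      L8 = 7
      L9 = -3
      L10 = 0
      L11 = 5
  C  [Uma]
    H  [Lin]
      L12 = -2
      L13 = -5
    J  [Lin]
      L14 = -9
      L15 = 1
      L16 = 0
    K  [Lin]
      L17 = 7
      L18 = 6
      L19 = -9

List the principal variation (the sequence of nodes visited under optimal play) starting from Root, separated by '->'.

Root -> C -> H -> L12

D (Lin): max(-6, -7, -4) = -4
E (Lin): max(6, 5) = 6
A (Uma): min(-4, 6) = -4
F (Lin): max(-3, -9) = -3
G (Lin): max(7, -3, 0, 5) = 7
B (Uma): min(-3, 7) = -3
H (Lin): max(-2, -5) = -2
J (Lin): max(-9, 1, 0) = 1
K (Lin): max(7, 6, -9) = 7
C (Uma): min(-2, 1, 7) = -2
Root (Lin): max(-4, -3, -2) = -2
At Root, Lin picks C (highest: -2).
At C, Uma picks H (lowest: -2).
At H, Lin picks L12 (highest: -2).
Terminal value -2.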